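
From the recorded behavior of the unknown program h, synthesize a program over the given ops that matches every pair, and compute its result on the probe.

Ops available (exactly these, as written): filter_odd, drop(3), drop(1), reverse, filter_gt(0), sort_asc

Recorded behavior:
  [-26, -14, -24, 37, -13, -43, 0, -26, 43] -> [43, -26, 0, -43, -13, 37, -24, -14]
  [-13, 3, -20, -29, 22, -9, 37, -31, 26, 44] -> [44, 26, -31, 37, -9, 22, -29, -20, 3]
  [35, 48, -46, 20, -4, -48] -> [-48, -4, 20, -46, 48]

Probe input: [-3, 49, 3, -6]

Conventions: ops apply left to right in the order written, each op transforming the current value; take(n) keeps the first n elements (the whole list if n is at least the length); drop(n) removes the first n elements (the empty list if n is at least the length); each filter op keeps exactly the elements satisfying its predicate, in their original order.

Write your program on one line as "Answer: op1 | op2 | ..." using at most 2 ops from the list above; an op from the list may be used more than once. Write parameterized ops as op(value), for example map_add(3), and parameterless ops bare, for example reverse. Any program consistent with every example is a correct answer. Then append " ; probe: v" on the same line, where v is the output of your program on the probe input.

drop(1) | reverse ; probe: [-6, 3, 49]

Check, running the answer program on each example:
  [-26, -14, -24, 37, -13, -43, 0, -26, 43] -> [-14, -24, 37, -13, -43, 0, -26, 43] -> [43, -26, 0, -43, -13, 37, -24, -14]
  [-13, 3, -20, -29, 22, -9, 37, -31, 26, 44] -> [3, -20, -29, 22, -9, 37, -31, 26, 44] -> [44, 26, -31, 37, -9, 22, -29, -20, 3]
  [35, 48, -46, 20, -4, -48] -> [48, -46, 20, -4, -48] -> [-48, -4, 20, -46, 48]
  probe: [-3, 49, 3, -6] -> [49, 3, -6] -> [-6, 3, 49]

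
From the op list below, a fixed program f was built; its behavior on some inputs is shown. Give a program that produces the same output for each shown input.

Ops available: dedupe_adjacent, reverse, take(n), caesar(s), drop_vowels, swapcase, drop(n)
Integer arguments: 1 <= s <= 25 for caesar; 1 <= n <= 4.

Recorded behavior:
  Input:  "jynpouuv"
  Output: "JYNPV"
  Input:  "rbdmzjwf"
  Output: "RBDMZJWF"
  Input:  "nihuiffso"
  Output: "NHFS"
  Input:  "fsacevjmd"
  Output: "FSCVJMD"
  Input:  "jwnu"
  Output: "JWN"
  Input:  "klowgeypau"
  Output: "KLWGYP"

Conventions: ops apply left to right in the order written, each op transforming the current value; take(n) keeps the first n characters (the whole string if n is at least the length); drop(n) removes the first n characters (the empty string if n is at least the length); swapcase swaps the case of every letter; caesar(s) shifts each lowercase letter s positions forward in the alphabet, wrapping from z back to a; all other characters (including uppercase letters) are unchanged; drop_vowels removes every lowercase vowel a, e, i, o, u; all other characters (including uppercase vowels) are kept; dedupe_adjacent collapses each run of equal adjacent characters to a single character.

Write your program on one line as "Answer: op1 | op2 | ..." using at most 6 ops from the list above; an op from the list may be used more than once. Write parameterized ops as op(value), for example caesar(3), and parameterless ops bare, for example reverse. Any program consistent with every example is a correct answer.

drop_vowels | dedupe_adjacent | reverse | swapcase | reverse

Check, running the answer program on each example:
  "jynpouuv" -> "jynpv" -> "jynpv" -> "vpnyj" -> "VPNYJ" -> "JYNPV"
  "rbdmzjwf" -> "rbdmzjwf" -> "rbdmzjwf" -> "fwjzmdbr" -> "FWJZMDBR" -> "RBDMZJWF"
  "nihuiffso" -> "nhffs" -> "nhfs" -> "sfhn" -> "SFHN" -> "NHFS"
  "fsacevjmd" -> "fscvjmd" -> "fscvjmd" -> "dmjvcsf" -> "DMJVCSF" -> "FSCVJMD"
  "jwnu" -> "jwn" -> "jwn" -> "nwj" -> "NWJ" -> "JWN"
  "klowgeypau" -> "klwgyp" -> "klwgyp" -> "pygwlk" -> "PYGWLK" -> "KLWGYP"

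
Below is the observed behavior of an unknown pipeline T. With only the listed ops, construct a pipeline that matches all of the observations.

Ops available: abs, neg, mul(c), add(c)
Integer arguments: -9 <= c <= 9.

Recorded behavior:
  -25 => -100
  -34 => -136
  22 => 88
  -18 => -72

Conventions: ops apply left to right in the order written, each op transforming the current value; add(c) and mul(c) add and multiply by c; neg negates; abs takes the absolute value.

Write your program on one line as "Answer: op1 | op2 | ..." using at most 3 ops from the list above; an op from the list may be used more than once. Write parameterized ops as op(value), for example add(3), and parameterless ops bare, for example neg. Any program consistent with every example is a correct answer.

mul(-4) | neg

Check, running the answer program on each example:
  -25 -> 100 -> -100
  -34 -> 136 -> -136
  22 -> -88 -> 88
  -18 -> 72 -> -72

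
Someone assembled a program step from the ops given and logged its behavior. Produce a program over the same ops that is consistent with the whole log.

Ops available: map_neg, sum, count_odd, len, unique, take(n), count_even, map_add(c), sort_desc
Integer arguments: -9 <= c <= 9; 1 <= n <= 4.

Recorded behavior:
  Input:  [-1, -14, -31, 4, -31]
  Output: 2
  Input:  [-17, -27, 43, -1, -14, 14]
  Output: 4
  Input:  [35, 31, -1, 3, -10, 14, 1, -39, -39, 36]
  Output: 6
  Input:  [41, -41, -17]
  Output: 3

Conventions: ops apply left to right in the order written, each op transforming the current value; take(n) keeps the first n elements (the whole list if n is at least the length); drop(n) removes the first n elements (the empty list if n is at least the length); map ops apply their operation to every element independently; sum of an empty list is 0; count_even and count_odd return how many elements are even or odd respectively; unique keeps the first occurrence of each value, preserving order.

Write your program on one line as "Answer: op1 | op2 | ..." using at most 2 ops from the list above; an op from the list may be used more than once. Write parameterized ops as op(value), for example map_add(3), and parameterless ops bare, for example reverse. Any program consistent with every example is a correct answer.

unique | count_odd

Check, running the answer program on each example:
  [-1, -14, -31, 4, -31] -> [-1, -14, -31, 4] -> 2
  [-17, -27, 43, -1, -14, 14] -> [-17, -27, 43, -1, -14, 14] -> 4
  [35, 31, -1, 3, -10, 14, 1, -39, -39, 36] -> [35, 31, -1, 3, -10, 14, 1, -39, 36] -> 6
  [41, -41, -17] -> [41, -41, -17] -> 3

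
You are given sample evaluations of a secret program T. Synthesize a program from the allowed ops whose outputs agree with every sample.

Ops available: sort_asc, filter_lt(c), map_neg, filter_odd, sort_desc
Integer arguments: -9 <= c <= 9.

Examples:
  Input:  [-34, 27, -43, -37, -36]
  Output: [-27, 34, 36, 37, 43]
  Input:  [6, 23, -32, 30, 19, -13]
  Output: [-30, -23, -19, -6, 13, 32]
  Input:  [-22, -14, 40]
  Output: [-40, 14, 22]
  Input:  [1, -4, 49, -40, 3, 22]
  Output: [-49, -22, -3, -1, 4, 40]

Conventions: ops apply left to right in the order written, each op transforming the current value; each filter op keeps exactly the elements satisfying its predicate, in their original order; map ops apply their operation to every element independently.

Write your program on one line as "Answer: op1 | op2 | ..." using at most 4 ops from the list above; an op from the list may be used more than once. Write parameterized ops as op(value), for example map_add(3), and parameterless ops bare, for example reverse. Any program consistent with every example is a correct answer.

map_neg | sort_desc | sort_asc

Check, running the answer program on each example:
  [-34, 27, -43, -37, -36] -> [34, -27, 43, 37, 36] -> [43, 37, 36, 34, -27] -> [-27, 34, 36, 37, 43]
  [6, 23, -32, 30, 19, -13] -> [-6, -23, 32, -30, -19, 13] -> [32, 13, -6, -19, -23, -30] -> [-30, -23, -19, -6, 13, 32]
  [-22, -14, 40] -> [22, 14, -40] -> [22, 14, -40] -> [-40, 14, 22]
  [1, -4, 49, -40, 3, 22] -> [-1, 4, -49, 40, -3, -22] -> [40, 4, -1, -3, -22, -49] -> [-49, -22, -3, -1, 4, 40]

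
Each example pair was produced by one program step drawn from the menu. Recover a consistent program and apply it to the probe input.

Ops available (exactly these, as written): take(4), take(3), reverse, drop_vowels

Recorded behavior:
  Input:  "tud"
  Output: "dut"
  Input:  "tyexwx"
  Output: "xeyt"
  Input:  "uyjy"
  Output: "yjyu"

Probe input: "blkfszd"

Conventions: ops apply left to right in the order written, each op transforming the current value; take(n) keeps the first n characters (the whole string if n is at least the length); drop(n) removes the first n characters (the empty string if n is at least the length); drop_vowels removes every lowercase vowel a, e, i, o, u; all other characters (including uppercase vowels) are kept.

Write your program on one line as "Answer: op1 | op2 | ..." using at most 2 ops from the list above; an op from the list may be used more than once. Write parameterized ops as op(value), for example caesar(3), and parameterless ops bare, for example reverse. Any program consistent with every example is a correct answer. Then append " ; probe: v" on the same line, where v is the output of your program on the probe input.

take(4) | reverse ; probe: "fklb"

Check, running the answer program on each example:
  "tud" -> "tud" -> "dut"
  "tyexwx" -> "tyex" -> "xeyt"
  "uyjy" -> "uyjy" -> "yjyu"
  probe: "blkfszd" -> "blkf" -> "fklb"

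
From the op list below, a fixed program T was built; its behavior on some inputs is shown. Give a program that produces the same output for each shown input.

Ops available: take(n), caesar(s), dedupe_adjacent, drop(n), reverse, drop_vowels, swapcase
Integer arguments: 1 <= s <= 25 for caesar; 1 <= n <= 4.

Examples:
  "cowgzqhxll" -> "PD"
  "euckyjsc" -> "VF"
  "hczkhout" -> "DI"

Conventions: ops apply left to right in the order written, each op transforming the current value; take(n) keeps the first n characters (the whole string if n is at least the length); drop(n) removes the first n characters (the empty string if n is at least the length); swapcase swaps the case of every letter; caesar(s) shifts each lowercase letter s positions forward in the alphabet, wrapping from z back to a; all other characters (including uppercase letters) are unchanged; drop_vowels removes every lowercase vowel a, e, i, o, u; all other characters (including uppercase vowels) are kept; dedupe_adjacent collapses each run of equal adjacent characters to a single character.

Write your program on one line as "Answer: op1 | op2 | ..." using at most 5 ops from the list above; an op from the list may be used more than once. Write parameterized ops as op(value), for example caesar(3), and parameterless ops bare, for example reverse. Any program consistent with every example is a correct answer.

caesar(25) | caesar(2) | swapcase | take(2) | reverse

Check, running the answer program on each example:
  "cowgzqhxll" -> "bnvfypgwkk" -> "dpxhariymm" -> "DPXHARIYMM" -> "DP" -> "PD"
  "euckyjsc" -> "dtbjxirb" -> "fvdlzktd" -> "FVDLZKTD" -> "FV" -> "VF"
  "hczkhout" -> "gbyjgnts" -> "idalipvu" -> "IDALIPVU" -> "ID" -> "DI"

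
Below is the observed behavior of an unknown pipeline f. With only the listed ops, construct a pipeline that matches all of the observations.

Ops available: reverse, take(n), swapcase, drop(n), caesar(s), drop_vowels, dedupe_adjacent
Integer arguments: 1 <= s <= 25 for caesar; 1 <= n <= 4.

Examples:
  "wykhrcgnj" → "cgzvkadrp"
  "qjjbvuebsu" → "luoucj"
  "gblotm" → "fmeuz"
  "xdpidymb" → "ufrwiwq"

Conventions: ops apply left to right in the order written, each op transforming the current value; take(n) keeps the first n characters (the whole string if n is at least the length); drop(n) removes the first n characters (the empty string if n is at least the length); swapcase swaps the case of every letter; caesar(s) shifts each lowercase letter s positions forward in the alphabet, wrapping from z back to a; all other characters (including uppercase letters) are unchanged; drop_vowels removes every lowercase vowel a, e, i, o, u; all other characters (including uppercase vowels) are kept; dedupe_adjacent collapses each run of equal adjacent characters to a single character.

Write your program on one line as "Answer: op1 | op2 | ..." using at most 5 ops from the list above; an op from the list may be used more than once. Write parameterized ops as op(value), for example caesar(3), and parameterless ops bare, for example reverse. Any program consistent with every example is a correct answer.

dedupe_adjacent | drop_vowels | reverse | caesar(17) | caesar(2)

Check, running the answer program on each example:
  "wykhrcgnj" -> "wykhrcgnj" -> "wykhrcgnj" -> "jngcrhkyw" -> "aextiybpn" -> "cgzvkadrp"
  "qjjbvuebsu" -> "qjbvuebsu" -> "qjbvbs" -> "sbvbjq" -> "jsmsah" -> "luoucj"
  "gblotm" -> "gblotm" -> "gbltm" -> "mtlbg" -> "dkcsx" -> "fmeuz"
  "xdpidymb" -> "xdpidymb" -> "xdpdymb" -> "bmydpdx" -> "sdpuguo" -> "ufrwiwq"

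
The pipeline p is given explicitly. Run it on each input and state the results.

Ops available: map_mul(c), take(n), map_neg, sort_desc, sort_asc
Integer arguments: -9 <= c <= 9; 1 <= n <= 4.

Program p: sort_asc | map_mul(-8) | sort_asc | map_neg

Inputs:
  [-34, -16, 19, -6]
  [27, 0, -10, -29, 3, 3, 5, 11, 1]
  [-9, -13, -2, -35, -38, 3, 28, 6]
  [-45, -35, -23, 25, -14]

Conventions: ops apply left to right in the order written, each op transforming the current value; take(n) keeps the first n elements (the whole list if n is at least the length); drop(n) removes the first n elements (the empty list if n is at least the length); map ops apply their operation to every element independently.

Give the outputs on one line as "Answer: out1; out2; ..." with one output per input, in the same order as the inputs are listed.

[152, -48, -128, -272]; [216, 88, 40, 24, 24, 8, 0, -80, -232]; [224, 48, 24, -16, -72, -104, -280, -304]; [200, -112, -184, -280, -360]

Execution, op by op:
  [-34, -16, 19, -6] -> [-34, -16, -6, 19] -> [272, 128, 48, -152] -> [-152, 48, 128, 272] -> [152, -48, -128, -272]
  [27, 0, -10, -29, 3, 3, 5, 11, 1] -> [-29, -10, 0, 1, 3, 3, 5, 11, 27] -> [232, 80, 0, -8, -24, -24, -40, -88, -216] -> [-216, -88, -40, -24, -24, -8, 0, 80, 232] -> [216, 88, 40, 24, 24, 8, 0, -80, -232]
  [-9, -13, -2, -35, -38, 3, 28, 6] -> [-38, -35, -13, -9, -2, 3, 6, 28] -> [304, 280, 104, 72, 16, -24, -48, -224] -> [-224, -48, -24, 16, 72, 104, 280, 304] -> [224, 48, 24, -16, -72, -104, -280, -304]
  [-45, -35, -23, 25, -14] -> [-45, -35, -23, -14, 25] -> [360, 280, 184, 112, -200] -> [-200, 112, 184, 280, 360] -> [200, -112, -184, -280, -360]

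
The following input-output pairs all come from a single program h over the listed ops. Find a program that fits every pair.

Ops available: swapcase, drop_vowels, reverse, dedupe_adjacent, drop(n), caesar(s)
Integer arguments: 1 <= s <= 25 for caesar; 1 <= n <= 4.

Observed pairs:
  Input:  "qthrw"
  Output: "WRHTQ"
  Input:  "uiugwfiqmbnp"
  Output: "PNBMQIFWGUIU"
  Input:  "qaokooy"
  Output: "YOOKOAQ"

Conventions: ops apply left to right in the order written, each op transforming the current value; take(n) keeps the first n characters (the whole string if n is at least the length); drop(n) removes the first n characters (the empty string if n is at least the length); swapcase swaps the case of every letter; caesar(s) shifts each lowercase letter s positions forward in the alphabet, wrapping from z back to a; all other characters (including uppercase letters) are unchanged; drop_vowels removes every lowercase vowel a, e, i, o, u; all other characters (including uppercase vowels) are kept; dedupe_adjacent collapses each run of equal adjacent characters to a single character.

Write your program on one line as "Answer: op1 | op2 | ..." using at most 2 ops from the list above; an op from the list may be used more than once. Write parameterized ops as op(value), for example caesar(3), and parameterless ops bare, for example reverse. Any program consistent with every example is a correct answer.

reverse | swapcase

Check, running the answer program on each example:
  "qthrw" -> "wrhtq" -> "WRHTQ"
  "uiugwfiqmbnp" -> "pnbmqifwguiu" -> "PNBMQIFWGUIU"
  "qaokooy" -> "yookoaq" -> "YOOKOAQ"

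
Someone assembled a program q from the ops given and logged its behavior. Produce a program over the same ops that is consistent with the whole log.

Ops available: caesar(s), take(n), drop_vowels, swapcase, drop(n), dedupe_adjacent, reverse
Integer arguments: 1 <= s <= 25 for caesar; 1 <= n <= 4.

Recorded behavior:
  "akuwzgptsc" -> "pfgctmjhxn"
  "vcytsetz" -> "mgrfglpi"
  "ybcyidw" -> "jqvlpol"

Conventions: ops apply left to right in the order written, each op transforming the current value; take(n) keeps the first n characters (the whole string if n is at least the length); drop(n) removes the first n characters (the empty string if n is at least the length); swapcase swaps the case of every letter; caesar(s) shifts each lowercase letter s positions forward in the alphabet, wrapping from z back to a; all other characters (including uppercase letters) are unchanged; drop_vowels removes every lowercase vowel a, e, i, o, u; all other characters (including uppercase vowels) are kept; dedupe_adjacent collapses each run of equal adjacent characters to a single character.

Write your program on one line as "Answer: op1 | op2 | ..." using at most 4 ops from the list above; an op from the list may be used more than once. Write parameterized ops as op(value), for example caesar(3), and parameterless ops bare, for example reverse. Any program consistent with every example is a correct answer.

caesar(11) | reverse | caesar(2)

Check, running the answer program on each example:
  "akuwzgptsc" -> "lvfhkraedn" -> "ndearkhfvl" -> "pfgctmjhxn"
  "vcytsetz" -> "gnjedpek" -> "kepdejng" -> "mgrfglpi"
  "ybcyidw" -> "jmnjtoh" -> "hotjnmj" -> "jqvlpol"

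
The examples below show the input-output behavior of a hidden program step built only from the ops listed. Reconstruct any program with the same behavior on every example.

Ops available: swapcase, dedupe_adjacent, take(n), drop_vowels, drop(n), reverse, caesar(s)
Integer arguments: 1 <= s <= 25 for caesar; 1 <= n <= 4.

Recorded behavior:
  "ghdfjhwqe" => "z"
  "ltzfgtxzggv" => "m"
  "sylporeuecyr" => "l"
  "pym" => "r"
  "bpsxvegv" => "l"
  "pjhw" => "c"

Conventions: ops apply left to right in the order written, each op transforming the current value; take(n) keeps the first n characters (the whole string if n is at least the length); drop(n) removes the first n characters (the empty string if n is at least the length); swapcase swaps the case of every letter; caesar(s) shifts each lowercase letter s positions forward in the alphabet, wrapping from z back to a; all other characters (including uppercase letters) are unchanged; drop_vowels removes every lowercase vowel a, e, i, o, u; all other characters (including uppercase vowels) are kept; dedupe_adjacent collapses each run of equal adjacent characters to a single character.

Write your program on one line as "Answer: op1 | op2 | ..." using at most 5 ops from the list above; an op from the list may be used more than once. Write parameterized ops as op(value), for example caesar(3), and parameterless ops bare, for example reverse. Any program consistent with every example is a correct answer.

take(4) | caesar(19) | drop_vowels | take(1)

Check, running the answer program on each example:
  "ghdfjhwqe" -> "ghdf" -> "zawy" -> "zwy" -> "z"
  "ltzfgtxzggv" -> "ltzf" -> "emsy" -> "msy" -> "m"
  "sylporeuecyr" -> "sylp" -> "lrei" -> "lr" -> "l"
  "pym" -> "pym" -> "irf" -> "rf" -> "r"
  "bpsxvegv" -> "bpsx" -> "uilq" -> "lq" -> "l"
  "pjhw" -> "pjhw" -> "icap" -> "cp" -> "c"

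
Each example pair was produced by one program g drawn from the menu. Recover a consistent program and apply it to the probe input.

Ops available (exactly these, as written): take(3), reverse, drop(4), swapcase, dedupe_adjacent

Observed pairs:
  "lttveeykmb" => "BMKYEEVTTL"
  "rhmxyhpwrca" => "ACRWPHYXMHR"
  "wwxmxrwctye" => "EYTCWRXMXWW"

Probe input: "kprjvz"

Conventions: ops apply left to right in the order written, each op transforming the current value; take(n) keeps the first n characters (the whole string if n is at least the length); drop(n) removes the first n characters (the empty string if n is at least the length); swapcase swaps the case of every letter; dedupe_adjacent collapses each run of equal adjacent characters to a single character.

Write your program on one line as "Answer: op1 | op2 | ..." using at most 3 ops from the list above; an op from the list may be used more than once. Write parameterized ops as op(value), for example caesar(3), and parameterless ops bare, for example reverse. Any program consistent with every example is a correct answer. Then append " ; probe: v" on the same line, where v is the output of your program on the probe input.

reverse | swapcase ; probe: "ZVJRPK"

Check, running the answer program on each example:
  "lttveeykmb" -> "bmkyeevttl" -> "BMKYEEVTTL"
  "rhmxyhpwrca" -> "acrwphyxmhr" -> "ACRWPHYXMHR"
  "wwxmxrwctye" -> "eytcwrxmxww" -> "EYTCWRXMXWW"
  probe: "kprjvz" -> "zvjrpk" -> "ZVJRPK"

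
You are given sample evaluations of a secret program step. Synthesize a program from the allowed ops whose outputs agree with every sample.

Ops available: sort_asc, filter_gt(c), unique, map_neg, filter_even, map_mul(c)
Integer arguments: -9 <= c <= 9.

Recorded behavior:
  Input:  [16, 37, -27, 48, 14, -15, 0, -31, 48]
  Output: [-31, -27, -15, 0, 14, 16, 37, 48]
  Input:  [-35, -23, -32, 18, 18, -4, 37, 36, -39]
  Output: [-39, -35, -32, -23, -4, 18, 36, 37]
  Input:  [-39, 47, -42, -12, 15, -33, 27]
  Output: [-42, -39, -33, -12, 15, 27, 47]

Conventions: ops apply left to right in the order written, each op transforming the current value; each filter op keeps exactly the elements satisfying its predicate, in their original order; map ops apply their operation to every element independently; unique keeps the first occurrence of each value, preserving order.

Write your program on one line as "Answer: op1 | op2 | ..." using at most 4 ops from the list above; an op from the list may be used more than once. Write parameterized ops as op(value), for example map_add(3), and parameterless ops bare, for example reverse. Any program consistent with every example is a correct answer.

sort_asc | map_neg | unique | map_neg

Check, running the answer program on each example:
  [16, 37, -27, 48, 14, -15, 0, -31, 48] -> [-31, -27, -15, 0, 14, 16, 37, 48, 48] -> [31, 27, 15, 0, -14, -16, -37, -48, -48] -> [31, 27, 15, 0, -14, -16, -37, -48] -> [-31, -27, -15, 0, 14, 16, 37, 48]
  [-35, -23, -32, 18, 18, -4, 37, 36, -39] -> [-39, -35, -32, -23, -4, 18, 18, 36, 37] -> [39, 35, 32, 23, 4, -18, -18, -36, -37] -> [39, 35, 32, 23, 4, -18, -36, -37] -> [-39, -35, -32, -23, -4, 18, 36, 37]
  [-39, 47, -42, -12, 15, -33, 27] -> [-42, -39, -33, -12, 15, 27, 47] -> [42, 39, 33, 12, -15, -27, -47] -> [42, 39, 33, 12, -15, -27, -47] -> [-42, -39, -33, -12, 15, 27, 47]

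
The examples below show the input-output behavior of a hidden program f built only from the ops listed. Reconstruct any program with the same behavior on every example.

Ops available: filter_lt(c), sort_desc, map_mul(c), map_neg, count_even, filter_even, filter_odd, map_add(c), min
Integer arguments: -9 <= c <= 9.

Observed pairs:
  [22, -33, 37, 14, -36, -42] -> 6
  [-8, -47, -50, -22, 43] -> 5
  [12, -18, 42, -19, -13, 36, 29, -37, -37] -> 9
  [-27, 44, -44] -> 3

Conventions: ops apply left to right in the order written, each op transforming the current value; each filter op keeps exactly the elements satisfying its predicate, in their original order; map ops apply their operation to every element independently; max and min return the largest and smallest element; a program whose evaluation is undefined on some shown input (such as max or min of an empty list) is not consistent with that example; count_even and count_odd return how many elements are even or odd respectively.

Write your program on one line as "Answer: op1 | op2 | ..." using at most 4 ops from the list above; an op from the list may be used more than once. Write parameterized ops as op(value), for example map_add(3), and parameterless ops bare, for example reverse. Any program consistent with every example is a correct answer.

map_add(7) | map_mul(6) | map_neg | count_even

Check, running the answer program on each example:
  [22, -33, 37, 14, -36, -42] -> [29, -26, 44, 21, -29, -35] -> [174, -156, 264, 126, -174, -210] -> [-174, 156, -264, -126, 174, 210] -> 6
  [-8, -47, -50, -22, 43] -> [-1, -40, -43, -15, 50] -> [-6, -240, -258, -90, 300] -> [6, 240, 258, 90, -300] -> 5
  [12, -18, 42, -19, -13, 36, 29, -37, -37] -> [19, -11, 49, -12, -6, 43, 36, -30, -30] -> [114, -66, 294, -72, -36, 258, 216, -180, -180] -> [-114, 66, -294, 72, 36, -258, -216, 180, 180] -> 9
  [-27, 44, -44] -> [-20, 51, -37] -> [-120, 306, -222] -> [120, -306, 222] -> 3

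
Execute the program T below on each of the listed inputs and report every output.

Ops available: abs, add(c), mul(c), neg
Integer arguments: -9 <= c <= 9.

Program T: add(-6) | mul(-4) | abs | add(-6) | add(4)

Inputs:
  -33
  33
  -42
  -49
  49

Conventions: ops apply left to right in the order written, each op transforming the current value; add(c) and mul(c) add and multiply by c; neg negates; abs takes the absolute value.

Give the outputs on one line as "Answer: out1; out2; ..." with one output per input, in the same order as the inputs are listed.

154; 106; 190; 218; 170

Execution, op by op:
  -33 -> -39 -> 156 -> 156 -> 150 -> 154
  33 -> 27 -> -108 -> 108 -> 102 -> 106
  -42 -> -48 -> 192 -> 192 -> 186 -> 190
  -49 -> -55 -> 220 -> 220 -> 214 -> 218
  49 -> 43 -> -172 -> 172 -> 166 -> 170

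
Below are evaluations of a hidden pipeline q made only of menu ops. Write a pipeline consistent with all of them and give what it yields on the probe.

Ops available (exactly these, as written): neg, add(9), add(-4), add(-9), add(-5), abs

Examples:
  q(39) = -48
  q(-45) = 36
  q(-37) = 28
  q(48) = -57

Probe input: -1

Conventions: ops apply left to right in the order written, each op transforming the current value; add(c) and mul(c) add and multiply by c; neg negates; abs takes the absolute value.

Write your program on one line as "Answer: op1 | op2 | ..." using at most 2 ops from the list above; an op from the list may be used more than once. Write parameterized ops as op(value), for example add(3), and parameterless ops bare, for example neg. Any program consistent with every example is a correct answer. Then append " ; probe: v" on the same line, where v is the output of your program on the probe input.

add(9) | neg ; probe: -8

Check, running the answer program on each example:
  39 -> 48 -> -48
  -45 -> -36 -> 36
  -37 -> -28 -> 28
  48 -> 57 -> -57
  probe: -1 -> 8 -> -8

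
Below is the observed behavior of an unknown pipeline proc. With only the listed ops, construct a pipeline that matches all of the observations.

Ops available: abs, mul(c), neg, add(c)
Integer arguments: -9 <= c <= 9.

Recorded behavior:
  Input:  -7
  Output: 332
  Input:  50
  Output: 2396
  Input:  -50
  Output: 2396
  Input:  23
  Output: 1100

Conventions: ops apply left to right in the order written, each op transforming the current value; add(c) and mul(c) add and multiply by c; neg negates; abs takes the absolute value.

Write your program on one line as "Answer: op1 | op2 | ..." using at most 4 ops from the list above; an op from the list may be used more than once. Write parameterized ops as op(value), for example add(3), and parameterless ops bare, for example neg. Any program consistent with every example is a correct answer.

abs | mul(8) | mul(6) | add(-4)

Check, running the answer program on each example:
  -7 -> 7 -> 56 -> 336 -> 332
  50 -> 50 -> 400 -> 2400 -> 2396
  -50 -> 50 -> 400 -> 2400 -> 2396
  23 -> 23 -> 184 -> 1104 -> 1100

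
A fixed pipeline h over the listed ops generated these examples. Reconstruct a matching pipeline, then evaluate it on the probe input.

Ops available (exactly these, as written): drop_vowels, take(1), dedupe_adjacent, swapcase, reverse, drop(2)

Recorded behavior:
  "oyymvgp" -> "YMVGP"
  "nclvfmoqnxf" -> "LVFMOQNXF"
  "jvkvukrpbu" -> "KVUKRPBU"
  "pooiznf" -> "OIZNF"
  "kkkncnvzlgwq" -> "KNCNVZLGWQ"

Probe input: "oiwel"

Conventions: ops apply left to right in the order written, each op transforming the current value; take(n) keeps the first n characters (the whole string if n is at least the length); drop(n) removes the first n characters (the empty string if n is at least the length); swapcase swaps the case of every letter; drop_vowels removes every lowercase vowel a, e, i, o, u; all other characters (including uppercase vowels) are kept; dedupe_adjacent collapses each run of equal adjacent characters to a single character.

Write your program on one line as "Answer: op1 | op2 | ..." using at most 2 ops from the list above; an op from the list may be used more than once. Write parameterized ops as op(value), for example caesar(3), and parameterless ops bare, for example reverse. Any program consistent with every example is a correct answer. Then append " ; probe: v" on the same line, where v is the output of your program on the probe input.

drop(2) | swapcase ; probe: "WEL"

Check, running the answer program on each example:
  "oyymvgp" -> "ymvgp" -> "YMVGP"
  "nclvfmoqnxf" -> "lvfmoqnxf" -> "LVFMOQNXF"
  "jvkvukrpbu" -> "kvukrpbu" -> "KVUKRPBU"
  "pooiznf" -> "oiznf" -> "OIZNF"
  "kkkncnvzlgwq" -> "kncnvzlgwq" -> "KNCNVZLGWQ"
  probe: "oiwel" -> "wel" -> "WEL"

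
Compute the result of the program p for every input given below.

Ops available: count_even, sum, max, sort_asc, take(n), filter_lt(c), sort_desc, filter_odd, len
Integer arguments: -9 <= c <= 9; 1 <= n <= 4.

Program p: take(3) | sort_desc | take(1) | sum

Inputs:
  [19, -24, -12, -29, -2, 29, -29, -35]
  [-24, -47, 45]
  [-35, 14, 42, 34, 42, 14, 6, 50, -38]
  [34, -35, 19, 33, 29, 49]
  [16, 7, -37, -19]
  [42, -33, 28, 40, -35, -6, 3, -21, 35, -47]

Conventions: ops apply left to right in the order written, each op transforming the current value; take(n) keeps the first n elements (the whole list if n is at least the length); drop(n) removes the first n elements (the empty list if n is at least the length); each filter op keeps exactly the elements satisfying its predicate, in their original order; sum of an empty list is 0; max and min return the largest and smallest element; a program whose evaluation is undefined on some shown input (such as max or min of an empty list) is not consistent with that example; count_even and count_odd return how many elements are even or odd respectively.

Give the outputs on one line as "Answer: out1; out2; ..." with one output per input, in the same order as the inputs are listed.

Execution, op by op:
  [19, -24, -12, -29, -2, 29, -29, -35] -> [19, -24, -12] -> [19, -12, -24] -> [19] -> 19
  [-24, -47, 45] -> [-24, -47, 45] -> [45, -24, -47] -> [45] -> 45
  [-35, 14, 42, 34, 42, 14, 6, 50, -38] -> [-35, 14, 42] -> [42, 14, -35] -> [42] -> 42
  [34, -35, 19, 33, 29, 49] -> [34, -35, 19] -> [34, 19, -35] -> [34] -> 34
  [16, 7, -37, -19] -> [16, 7, -37] -> [16, 7, -37] -> [16] -> 16
  [42, -33, 28, 40, -35, -6, 3, -21, 35, -47] -> [42, -33, 28] -> [42, 28, -33] -> [42] -> 42

19; 45; 42; 34; 16; 42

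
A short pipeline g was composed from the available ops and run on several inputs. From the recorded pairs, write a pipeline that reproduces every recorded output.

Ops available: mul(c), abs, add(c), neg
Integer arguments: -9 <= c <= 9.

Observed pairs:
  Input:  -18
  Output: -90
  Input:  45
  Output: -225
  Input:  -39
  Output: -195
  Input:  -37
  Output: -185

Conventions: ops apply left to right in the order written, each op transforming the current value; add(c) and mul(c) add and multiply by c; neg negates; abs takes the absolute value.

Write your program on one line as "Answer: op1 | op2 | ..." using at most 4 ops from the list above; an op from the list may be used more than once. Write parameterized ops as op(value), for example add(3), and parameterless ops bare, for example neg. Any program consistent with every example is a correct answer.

mul(5) | abs | neg

Check, running the answer program on each example:
  -18 -> -90 -> 90 -> -90
  45 -> 225 -> 225 -> -225
  -39 -> -195 -> 195 -> -195
  -37 -> -185 -> 185 -> -185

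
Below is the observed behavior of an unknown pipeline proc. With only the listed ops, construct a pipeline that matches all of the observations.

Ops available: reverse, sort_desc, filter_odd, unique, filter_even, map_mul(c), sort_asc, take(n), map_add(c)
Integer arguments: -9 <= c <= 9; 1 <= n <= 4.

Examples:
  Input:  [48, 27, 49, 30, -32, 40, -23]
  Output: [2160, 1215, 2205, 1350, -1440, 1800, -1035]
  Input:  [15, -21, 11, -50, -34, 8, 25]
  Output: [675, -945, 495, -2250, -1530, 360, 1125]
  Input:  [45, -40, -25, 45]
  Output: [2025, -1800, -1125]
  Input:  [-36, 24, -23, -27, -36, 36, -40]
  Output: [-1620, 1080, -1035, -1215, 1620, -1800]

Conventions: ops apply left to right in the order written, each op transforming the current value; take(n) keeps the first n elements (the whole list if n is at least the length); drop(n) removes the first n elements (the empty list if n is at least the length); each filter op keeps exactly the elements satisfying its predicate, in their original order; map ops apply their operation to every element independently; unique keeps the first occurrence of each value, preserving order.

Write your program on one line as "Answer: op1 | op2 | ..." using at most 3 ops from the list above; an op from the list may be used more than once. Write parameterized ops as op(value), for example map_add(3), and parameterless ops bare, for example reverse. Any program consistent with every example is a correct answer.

map_mul(-9) | map_mul(-5) | unique

Check, running the answer program on each example:
  [48, 27, 49, 30, -32, 40, -23] -> [-432, -243, -441, -270, 288, -360, 207] -> [2160, 1215, 2205, 1350, -1440, 1800, -1035] -> [2160, 1215, 2205, 1350, -1440, 1800, -1035]
  [15, -21, 11, -50, -34, 8, 25] -> [-135, 189, -99, 450, 306, -72, -225] -> [675, -945, 495, -2250, -1530, 360, 1125] -> [675, -945, 495, -2250, -1530, 360, 1125]
  [45, -40, -25, 45] -> [-405, 360, 225, -405] -> [2025, -1800, -1125, 2025] -> [2025, -1800, -1125]
  [-36, 24, -23, -27, -36, 36, -40] -> [324, -216, 207, 243, 324, -324, 360] -> [-1620, 1080, -1035, -1215, -1620, 1620, -1800] -> [-1620, 1080, -1035, -1215, 1620, -1800]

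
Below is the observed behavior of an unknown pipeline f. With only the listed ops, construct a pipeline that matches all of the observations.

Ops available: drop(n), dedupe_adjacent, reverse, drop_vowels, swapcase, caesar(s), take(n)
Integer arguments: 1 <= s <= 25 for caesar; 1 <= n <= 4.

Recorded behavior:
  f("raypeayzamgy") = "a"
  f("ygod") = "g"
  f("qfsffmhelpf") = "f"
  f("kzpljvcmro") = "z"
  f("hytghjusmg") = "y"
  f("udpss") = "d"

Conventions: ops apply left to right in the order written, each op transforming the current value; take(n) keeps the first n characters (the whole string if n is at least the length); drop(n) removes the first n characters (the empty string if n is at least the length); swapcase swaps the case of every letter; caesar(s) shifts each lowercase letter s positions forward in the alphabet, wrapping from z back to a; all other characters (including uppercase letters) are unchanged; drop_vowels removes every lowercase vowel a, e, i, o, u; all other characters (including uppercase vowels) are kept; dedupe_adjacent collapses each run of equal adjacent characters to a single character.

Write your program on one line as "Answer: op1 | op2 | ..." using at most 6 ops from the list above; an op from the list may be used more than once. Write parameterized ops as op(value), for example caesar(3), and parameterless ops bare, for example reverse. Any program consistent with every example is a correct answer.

swapcase | drop(1) | take(4) | take(1) | swapcase

Check, running the answer program on each example:
  "raypeayzamgy" -> "RAYPEAYZAMGY" -> "AYPEAYZAMGY" -> "AYPE" -> "A" -> "a"
  "ygod" -> "YGOD" -> "GOD" -> "GOD" -> "G" -> "g"
  "qfsffmhelpf" -> "QFSFFMHELPF" -> "FSFFMHELPF" -> "FSFF" -> "F" -> "f"
  "kzpljvcmro" -> "KZPLJVCMRO" -> "ZPLJVCMRO" -> "ZPLJ" -> "Z" -> "z"
  "hytghjusmg" -> "HYTGHJUSMG" -> "YTGHJUSMG" -> "YTGH" -> "Y" -> "y"
  "udpss" -> "UDPSS" -> "DPSS" -> "DPSS" -> "D" -> "d"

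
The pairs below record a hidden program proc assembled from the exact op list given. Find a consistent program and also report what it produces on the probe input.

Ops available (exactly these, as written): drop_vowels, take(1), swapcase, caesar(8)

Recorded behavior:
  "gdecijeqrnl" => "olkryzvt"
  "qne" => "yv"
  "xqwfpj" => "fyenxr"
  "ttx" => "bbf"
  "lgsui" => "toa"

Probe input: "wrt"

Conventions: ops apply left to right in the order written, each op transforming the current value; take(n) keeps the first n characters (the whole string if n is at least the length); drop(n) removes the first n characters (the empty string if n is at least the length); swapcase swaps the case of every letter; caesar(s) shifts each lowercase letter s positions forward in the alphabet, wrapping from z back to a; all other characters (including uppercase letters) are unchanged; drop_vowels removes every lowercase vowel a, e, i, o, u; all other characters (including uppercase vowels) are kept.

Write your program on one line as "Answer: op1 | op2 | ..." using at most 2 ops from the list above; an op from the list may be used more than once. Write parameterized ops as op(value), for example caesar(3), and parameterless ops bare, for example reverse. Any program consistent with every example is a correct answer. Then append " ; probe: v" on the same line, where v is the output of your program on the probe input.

drop_vowels | caesar(8) ; probe: "ezb"

Check, running the answer program on each example:
  "gdecijeqrnl" -> "gdcjqrnl" -> "olkryzvt"
  "qne" -> "qn" -> "yv"
  "xqwfpj" -> "xqwfpj" -> "fyenxr"
  "ttx" -> "ttx" -> "bbf"
  "lgsui" -> "lgs" -> "toa"
  probe: "wrt" -> "wrt" -> "ezb"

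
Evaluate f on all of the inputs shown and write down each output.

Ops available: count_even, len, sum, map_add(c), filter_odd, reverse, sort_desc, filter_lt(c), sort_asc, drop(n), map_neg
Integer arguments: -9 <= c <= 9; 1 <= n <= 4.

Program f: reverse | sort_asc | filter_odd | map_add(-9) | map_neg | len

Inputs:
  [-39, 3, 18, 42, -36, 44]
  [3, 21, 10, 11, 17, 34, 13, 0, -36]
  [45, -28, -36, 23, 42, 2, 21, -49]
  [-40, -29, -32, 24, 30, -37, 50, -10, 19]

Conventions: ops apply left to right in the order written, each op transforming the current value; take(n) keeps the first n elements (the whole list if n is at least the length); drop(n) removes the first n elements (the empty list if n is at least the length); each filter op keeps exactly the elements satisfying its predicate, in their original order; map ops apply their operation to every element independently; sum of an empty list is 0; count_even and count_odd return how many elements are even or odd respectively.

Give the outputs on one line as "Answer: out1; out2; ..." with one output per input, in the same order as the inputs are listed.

2; 5; 4; 3

Execution, op by op:
  [-39, 3, 18, 42, -36, 44] -> [44, -36, 42, 18, 3, -39] -> [-39, -36, 3, 18, 42, 44] -> [-39, 3] -> [-48, -6] -> [48, 6] -> 2
  [3, 21, 10, 11, 17, 34, 13, 0, -36] -> [-36, 0, 13, 34, 17, 11, 10, 21, 3] -> [-36, 0, 3, 10, 11, 13, 17, 21, 34] -> [3, 11, 13, 17, 21] -> [-6, 2, 4, 8, 12] -> [6, -2, -4, -8, -12] -> 5
  [45, -28, -36, 23, 42, 2, 21, -49] -> [-49, 21, 2, 42, 23, -36, -28, 45] -> [-49, -36, -28, 2, 21, 23, 42, 45] -> [-49, 21, 23, 45] -> [-58, 12, 14, 36] -> [58, -12, -14, -36] -> 4
  [-40, -29, -32, 24, 30, -37, 50, -10, 19] -> [19, -10, 50, -37, 30, 24, -32, -29, -40] -> [-40, -37, -32, -29, -10, 19, 24, 30, 50] -> [-37, -29, 19] -> [-46, -38, 10] -> [46, 38, -10] -> 3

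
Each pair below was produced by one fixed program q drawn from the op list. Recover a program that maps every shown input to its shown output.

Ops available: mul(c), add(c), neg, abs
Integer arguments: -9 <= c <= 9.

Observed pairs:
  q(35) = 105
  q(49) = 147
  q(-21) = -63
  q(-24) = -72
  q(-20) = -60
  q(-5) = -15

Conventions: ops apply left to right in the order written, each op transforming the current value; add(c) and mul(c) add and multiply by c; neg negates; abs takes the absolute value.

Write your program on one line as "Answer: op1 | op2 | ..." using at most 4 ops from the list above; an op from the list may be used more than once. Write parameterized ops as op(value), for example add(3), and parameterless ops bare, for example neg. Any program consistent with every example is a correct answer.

neg | mul(3) | neg

Check, running the answer program on each example:
  35 -> -35 -> -105 -> 105
  49 -> -49 -> -147 -> 147
  -21 -> 21 -> 63 -> -63
  -24 -> 24 -> 72 -> -72
  -20 -> 20 -> 60 -> -60
  -5 -> 5 -> 15 -> -15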